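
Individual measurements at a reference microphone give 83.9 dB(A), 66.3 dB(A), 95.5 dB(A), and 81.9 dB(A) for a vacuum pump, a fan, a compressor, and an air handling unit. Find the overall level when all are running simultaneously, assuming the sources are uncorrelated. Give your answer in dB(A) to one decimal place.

96.0 dB(A)

For uncorrelated sources the intensities add, so convert each level to linear form, sum, and take 10·log₁₀ of the total.
Σ 10^(L/10) = 10^(83.9/10) + 10^(66.3/10) + 10^(95.5/10) + 10^(81.9/10) = 3.953e+09.
L_total = 10·log₁₀(3.953e+09) = 95.97 dB(A).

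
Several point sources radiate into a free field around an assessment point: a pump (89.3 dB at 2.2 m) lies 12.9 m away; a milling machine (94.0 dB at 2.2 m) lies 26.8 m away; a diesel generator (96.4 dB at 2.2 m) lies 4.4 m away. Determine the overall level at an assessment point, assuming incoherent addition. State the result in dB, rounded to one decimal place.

90.5 dB

Apply inverse-square spreading to bring every level to the receiver, then sum 10^(L/10).
pump: 89.3 − 20·log₁₀(12.9/2.2) = 89.3 − 15.36 = 73.94 dB.
milling machine: 94.0 − 20·log₁₀(26.8/2.2) = 94.0 − 21.71 = 72.29 dB.
diesel generator: 96.4 − 20·log₁₀(4.4/2.2) = 96.4 − 6.02 = 90.38 dB.
Σ 10^(L/10) = 1.133e+09 → L_total = 10·log₁₀(1.133e+09) = 90.54 dB.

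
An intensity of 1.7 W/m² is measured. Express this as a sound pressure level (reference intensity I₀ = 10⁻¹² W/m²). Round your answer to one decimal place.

122.3 dB

Dividing by I₀ shifts the exponent by 12: I/I₀ = 1.7×10^12.
L = 10·(0.2304 + 12) = 122.30 dB.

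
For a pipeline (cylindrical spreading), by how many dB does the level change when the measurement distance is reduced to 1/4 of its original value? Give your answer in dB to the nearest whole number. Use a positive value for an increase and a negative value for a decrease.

A line source loses 3 dB per doubling of distance; generally ΔL = −10·log₁₀(r₂/r₁).
ΔL = −10·log₁₀(0.25) = +6.02 dB.

+6 dB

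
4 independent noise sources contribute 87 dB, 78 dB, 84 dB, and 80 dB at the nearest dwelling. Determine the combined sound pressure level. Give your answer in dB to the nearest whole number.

Incoherent sources combine by intensity addition: L_total = 10·log₁₀(Σ 10^(L_i/10)).
Σ 10^(L/10) = 10^(87/10) + 10^(78/10) + 10^(84/10) + 10^(80/10) = 9.155e+08.
L_total = 10·log₁₀(9.155e+08) = 89.62 dB.

90 dB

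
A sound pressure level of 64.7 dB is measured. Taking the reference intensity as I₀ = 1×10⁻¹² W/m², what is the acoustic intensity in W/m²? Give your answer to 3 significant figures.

I/I₀ = 10^(64.7/10) = 2.951e+06, so I = 2.951e+06 × 10⁻¹² W/m².

2.95e-06 W/m²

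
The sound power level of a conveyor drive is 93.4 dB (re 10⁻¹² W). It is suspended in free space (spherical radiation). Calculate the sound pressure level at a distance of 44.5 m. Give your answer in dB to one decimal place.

49.4 dB

L_p = L_w − 10·log₁₀(4π·r²) with r = 44.5 m.
4π·r² = 2.488e+04 m², 10·log₁₀ of that is 43.959 dB.
L_p = 93.4 − 43.959 = 49.44 dB.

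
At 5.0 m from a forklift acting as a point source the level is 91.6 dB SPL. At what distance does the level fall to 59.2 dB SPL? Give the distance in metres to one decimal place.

208.4 m

Point-source spreading drops the level by 20·log₁₀(r₂/r₁); inverting, r₂/r₁ = 10^(ΔL/20).
r₂ = 5.0·10^((91.6−59.2)/20) = 5.0·10^(32.4/20) = 208.43 m.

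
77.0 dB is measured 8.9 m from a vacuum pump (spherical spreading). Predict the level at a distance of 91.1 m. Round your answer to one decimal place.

56.8 dB

Point-source attenuation: ΔL = 20·log₁₀(r₂/r₁) = 20·log₁₀(91.1/8.9) = 20.203 dB.
L₂ = 77.0 − 20·log₁₀(91.1/8.9) = 77.0 − 20.203 = 56.80 dB.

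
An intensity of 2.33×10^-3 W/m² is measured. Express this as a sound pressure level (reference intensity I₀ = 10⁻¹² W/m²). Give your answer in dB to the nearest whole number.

94 dB

I/I₀ = 2.33×10^-3/10⁻¹² = 2.33×10^9, and L = 10·log₁₀(I/I₀).
L = 10·(0.3674 + 9) = 93.67 dB.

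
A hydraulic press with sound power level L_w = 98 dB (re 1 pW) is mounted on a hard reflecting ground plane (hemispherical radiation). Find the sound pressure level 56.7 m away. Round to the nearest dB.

The power spreads over a hemisphere of area 2π·r², so L_p = L_w − 10·log₁₀(2π·r²).
2π·r² = 2.02e+04 m², 10·log₁₀ of that is 43.053 dB.
L_p = 98 − 43.053 = 54.95 dB.

55 dB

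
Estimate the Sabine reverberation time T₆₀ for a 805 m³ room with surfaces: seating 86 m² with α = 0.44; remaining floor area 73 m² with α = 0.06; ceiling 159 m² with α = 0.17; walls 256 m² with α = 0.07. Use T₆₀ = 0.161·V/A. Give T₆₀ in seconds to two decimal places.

1.49 s

A = Σ Sᵢαᵢ = 86·0.44 + 73·0.06 + 159·0.17 + 256·0.07 = 87.17 m².
T₆₀ = 0.161 × 805 / 87.17 = 1.487 s.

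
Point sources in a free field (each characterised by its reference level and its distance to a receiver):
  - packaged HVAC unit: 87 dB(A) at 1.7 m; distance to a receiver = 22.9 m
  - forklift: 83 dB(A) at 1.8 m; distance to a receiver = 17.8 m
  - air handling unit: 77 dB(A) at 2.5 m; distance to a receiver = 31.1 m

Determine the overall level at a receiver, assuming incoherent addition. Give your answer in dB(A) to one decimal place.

67.1 dB(A)

Apply inverse-square spreading to bring every level to the receiver, then sum 10^(L/10).
packaged HVAC unit: 87 − 20·log₁₀(22.9/1.7) = 87 − 22.59 = 64.41 dB(A).
forklift: 83 − 20·log₁₀(17.8/1.8) = 83 − 19.90 = 63.10 dB(A).
air handling unit: 77 − 20·log₁₀(31.1/2.5) = 77 − 21.90 = 55.10 dB(A).
Σ 10^(L/10) = 5.126e+06 → L_total = 10·log₁₀(5.126e+06) = 67.10 dB(A).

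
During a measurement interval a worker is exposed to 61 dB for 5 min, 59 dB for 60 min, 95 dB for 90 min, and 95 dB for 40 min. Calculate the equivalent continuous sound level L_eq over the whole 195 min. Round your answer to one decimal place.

93.2 dB

The energy average is taken in the linear domain: L_eq = 10·log₁₀[(Σ tᵢ·10^(Lᵢ/10))/T], T = 195 min.
Σ tᵢ·10^(Lᵢ/10) = 5·10^(61/10) + 60·10^(59/10) + 90·10^(95/10) + 40·10^(95/10) = 4.112e+11.
L_eq = 10·log₁₀(4.112e+11/195) = 93.24 dB.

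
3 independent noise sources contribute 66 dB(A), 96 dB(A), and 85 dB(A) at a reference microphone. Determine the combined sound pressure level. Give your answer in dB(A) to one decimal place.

96.3 dB(A)

For uncorrelated sources the intensities add, so convert each level to linear form, sum, and take 10·log₁₀ of the total.
Σ 10^(L/10) = 10^(66/10) + 10^(96/10) + 10^(85/10) = 4.301e+09.
L_total = 10·log₁₀(4.301e+09) = 96.34 dB(A).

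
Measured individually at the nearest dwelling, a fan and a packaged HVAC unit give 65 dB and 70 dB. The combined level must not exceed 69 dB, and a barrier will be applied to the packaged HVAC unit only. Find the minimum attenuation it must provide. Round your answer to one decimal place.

The untreated sources together contribute 10^(65/10) = 3.162e+06, i.e. 65.00 dB.
To meet 69 dB overall, the treated packaged HVAC unit may contribute at most 10^(69/10) − 3.162e+06 = 4.781e+06, i.e. 66.80 dB.
Required insertion loss = 70 − 66.80 = 3.20 dB.

3.2 dB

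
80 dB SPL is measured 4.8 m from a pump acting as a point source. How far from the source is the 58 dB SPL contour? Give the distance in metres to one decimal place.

The 22.0 dB drop corresponds to a distance ratio of 10^(22.0/20) for a point source.
r₂ = 4.8·10^((80−58)/20) = 4.8·10^(22.0/20) = 60.43 m.

60.4 m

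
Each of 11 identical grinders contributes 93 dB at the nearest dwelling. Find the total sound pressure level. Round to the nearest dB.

103 dB

L_total = L₁ + 10·log₁₀ N for N identical incoherent sources.
L_total = 93 + 10·log₁₀(11) = 93 + 10.414 = 103.41 dB.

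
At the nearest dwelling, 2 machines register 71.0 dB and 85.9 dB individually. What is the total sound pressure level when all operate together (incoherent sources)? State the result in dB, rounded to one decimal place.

86.0 dB

Incoherent sources combine by intensity addition: L_total = 10·log₁₀(Σ 10^(L_i/10)).
Σ 10^(L/10) = 10^(71.0/10) + 10^(85.9/10) = 4.016e+08.
L_total = 10·log₁₀(4.016e+08) = 86.04 dB.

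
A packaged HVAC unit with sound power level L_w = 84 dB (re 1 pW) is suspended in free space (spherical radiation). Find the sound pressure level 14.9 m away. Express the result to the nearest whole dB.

Free-field spherical radiation: L_p = L_w − 10·log₁₀(4π·r²), r = 14.9 m.
4π·r² = 2790 m², 10·log₁₀ of that is 34.456 dB.
L_p = 84 − 34.456 = 49.54 dB.

50 dB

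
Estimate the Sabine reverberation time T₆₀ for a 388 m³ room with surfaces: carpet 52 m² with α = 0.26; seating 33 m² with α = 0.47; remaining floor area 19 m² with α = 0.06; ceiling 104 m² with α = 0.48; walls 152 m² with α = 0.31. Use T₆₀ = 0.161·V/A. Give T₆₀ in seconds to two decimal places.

Summing Sᵢαᵢ: 52·0.26 + 33·0.47 + 19·0.06 + 104·0.48 + 152·0.31 = 127.21 m².
T₆₀ = 0.161 × 388 / 127.21 = 0.491 s.

0.49 s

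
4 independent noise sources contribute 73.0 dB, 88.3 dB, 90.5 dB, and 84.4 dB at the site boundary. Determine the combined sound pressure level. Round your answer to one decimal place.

93.2 dB

Incoherent sources combine by intensity addition: L_total = 10·log₁₀(Σ 10^(L_i/10)).
Σ 10^(L/10) = 10^(73.0/10) + 10^(88.3/10) + 10^(90.5/10) + 10^(84.4/10) = 2.093e+09.
L_total = 10·log₁₀(2.093e+09) = 93.21 dB.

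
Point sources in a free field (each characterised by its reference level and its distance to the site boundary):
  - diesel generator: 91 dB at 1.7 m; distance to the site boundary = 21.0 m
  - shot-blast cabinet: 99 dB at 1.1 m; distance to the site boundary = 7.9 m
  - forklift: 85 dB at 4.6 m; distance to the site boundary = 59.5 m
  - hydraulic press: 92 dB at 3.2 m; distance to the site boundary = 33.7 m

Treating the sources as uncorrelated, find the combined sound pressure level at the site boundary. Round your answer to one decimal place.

82.5 dB

Apply inverse-square spreading to bring every level to the receiver, then sum 10^(L/10).
diesel generator: 91 − 20·log₁₀(21.0/1.7) = 91 − 21.84 = 69.16 dB.
shot-blast cabinet: 99 − 20·log₁₀(7.9/1.1) = 99 − 17.12 = 81.88 dB.
forklift: 85 − 20·log₁₀(59.5/4.6) = 85 − 22.24 = 62.76 dB.
hydraulic press: 92 − 20·log₁₀(33.7/3.2) = 92 − 20.45 = 71.55 dB.
Σ 10^(L/10) = 1.784e+08 → L_total = 10·log₁₀(1.784e+08) = 82.51 dB.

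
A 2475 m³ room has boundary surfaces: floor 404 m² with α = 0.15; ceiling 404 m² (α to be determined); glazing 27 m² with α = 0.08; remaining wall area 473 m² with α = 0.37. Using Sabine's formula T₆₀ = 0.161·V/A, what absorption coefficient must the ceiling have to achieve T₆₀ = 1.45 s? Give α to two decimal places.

0.09

From T₆₀ = 0.161·V/A, the target T₆₀ = 1.45 s needs A = 0.161·2475/1.45 = 274.81 m².
Absorption from the other surfaces = 404·0.15 + 27·0.08 + 473·0.37 = 237.77 m², so the ceiling must supply 37.04 m² over 404 m².
α = 37.04/404 = 0.092.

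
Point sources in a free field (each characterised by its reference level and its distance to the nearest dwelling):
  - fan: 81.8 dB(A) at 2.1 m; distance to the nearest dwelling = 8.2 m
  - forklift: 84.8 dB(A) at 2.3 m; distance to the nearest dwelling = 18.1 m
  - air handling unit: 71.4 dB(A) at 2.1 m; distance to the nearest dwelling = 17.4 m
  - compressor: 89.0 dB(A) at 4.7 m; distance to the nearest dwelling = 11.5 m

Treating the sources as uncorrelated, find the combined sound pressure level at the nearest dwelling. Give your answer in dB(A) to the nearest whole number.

Propagate each source to the receiver with L = L_ref − 20·log₁₀(r/r_ref), then add intensities.
fan: 81.8 − 20·log₁₀(8.2/2.1) = 81.8 − 11.83 = 69.97 dB(A).
forklift: 84.8 − 20·log₁₀(18.1/2.3) = 84.8 − 17.92 = 66.88 dB(A).
air handling unit: 71.4 − 20·log₁₀(17.4/2.1) = 71.4 − 18.37 = 53.03 dB(A).
compressor: 89.0 − 20·log₁₀(11.5/4.7) = 89.0 − 7.77 = 81.23 dB(A).
Σ 10^(L/10) = 1.477e+08 → L_total = 10·log₁₀(1.477e+08) = 81.69 dB(A).

82 dB(A)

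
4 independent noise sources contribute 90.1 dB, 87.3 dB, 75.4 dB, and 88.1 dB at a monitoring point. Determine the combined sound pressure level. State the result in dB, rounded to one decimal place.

Incoherent sources combine by intensity addition: L_total = 10·log₁₀(Σ 10^(L_i/10)).
Σ 10^(L/10) = 10^(90.1/10) + 10^(87.3/10) + 10^(75.4/10) + 10^(88.1/10) = 2.241e+09.
L_total = 10·log₁₀(2.241e+09) = 93.50 dB.

93.5 dB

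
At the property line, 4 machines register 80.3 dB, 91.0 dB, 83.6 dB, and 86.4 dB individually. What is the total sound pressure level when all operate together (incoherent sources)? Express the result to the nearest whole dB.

Incoherent sources combine by intensity addition: L_total = 10·log₁₀(Σ 10^(L_i/10)).
Σ 10^(L/10) = 10^(80.3/10) + 10^(91.0/10) + 10^(83.6/10) + 10^(86.4/10) = 2.032e+09.
L_total = 10·log₁₀(2.032e+09) = 93.08 dB.

93 dB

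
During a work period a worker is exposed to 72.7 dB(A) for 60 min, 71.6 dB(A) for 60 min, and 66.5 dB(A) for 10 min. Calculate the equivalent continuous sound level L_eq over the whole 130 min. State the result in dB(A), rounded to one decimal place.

L_eq = 10·log₁₀[(1/T)·Σ tᵢ·10^(Lᵢ/10)] with T = 130 min.
Σ tᵢ·10^(Lᵢ/10) = 60·10^(72.7/10) + 60·10^(71.6/10) + 10·10^(66.5/10) = 2.029e+09.
L_eq = 10·log₁₀(2.029e+09/130) = 71.93 dB(A).

71.9 dB(A)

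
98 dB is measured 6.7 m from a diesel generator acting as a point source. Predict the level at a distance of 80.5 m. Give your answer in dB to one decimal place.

Spherical spreading from a point source gives a 20·log₁₀(r₂/r₁) drop.
L₂ = 98 − 20·log₁₀(80.5/6.7) = 98 − 21.594 = 76.41 dB.

76.4 dB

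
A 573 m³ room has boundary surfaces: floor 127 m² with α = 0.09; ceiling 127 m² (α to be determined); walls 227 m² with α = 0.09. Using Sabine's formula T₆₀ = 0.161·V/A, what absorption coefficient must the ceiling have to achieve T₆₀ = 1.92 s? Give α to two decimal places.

0.13

A = 0.161·V/T₆₀ = 0.161·573/1.92 = 48.05 m² sabins.
Absorption from the other surfaces = 127·0.09 + 227·0.09 = 31.86 m², so the ceiling must supply 16.19 m² over 127 m².
α = 16.19/127 = 0.127.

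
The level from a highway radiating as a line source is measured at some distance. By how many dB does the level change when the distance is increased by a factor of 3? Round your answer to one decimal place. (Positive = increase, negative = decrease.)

Line-source spreading: ΔL = −10·log₁₀(r₂/r₁).
ΔL = −10·log₁₀(3) = -4.77 dB.

-4.8 dB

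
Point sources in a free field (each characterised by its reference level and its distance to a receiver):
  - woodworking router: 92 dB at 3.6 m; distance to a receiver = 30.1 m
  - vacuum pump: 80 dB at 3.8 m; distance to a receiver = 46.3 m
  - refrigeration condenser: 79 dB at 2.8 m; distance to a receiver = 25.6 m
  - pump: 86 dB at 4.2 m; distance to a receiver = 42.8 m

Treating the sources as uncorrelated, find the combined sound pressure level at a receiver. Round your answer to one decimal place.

First find each source's level at the receiver (point-source: −20·log₁₀(r/r_ref)), then combine on an intensity basis.
woodworking router: 92 − 20·log₁₀(30.1/3.6) = 92 − 18.45 = 73.55 dB.
vacuum pump: 80 − 20·log₁₀(46.3/3.8) = 80 − 21.72 = 58.28 dB.
refrigeration condenser: 79 − 20·log₁₀(25.6/2.8) = 79 − 19.22 = 59.78 dB.
pump: 86 − 20·log₁₀(42.8/4.2) = 86 − 20.16 = 65.84 dB.
Σ 10^(L/10) = 2.813e+07 → L_total = 10·log₁₀(2.813e+07) = 74.49 dB.

74.5 dB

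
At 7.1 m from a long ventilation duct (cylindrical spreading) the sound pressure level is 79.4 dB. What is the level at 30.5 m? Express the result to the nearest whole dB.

73 dB

For a line source, L₂ = L₁ − 10·log₁₀(r₂/r₁).
L₂ = 79.4 − 10·log₁₀(30.5/7.1) = 79.4 − 6.330 = 73.07 dB.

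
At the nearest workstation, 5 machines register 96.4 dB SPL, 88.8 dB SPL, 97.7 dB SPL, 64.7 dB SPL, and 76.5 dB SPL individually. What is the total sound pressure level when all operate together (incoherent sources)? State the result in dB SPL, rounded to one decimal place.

100.4 dB SPL

For uncorrelated sources the intensities add, so convert each level to linear form, sum, and take 10·log₁₀ of the total.
Σ 10^(L/10) = 10^(96.4/10) + 10^(88.8/10) + 10^(97.7/10) + 10^(64.7/10) + 10^(76.5/10) = 1.106e+10.
L_total = 10·log₁₀(1.106e+10) = 100.44 dB SPL.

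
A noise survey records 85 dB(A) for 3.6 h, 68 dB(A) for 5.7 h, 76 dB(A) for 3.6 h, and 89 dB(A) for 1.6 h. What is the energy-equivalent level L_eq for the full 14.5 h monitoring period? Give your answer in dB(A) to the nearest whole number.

L_eq = 10·log₁₀[(1/T)·Σ tᵢ·10^(Lᵢ/10)] with T = 14.5 h.
Σ tᵢ·10^(Lᵢ/10) = 3.6·10^(85/10) + 5.7·10^(68/10) + 3.6·10^(76/10) + 1.6·10^(89/10) = 2.589e+09.
L_eq = 10·log₁₀(2.589e+09/14.5) = 82.52 dB(A).

83 dB(A)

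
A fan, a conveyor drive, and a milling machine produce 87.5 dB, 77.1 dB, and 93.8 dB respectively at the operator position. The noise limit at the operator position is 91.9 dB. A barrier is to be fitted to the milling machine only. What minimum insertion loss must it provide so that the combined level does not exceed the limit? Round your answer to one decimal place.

4.1 dB

Everything except the milling machine sums to 10^(87.5/10) + 10^(77.1/10) = 6.136e+08 in linear terms, 87.88 dB.
The limit corresponds to 10^(91.9/10) = 1.549e+09; subtracting the fixed part leaves 9.352e+08 for the milling machine, i.e. 89.71 dB.
Required insertion loss = 93.8 − 89.71 = 4.09 dB.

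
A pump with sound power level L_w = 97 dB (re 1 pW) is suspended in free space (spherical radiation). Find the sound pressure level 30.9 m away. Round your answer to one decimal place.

L_p = L_w − 10·log₁₀(4π·r²) with r = 30.9 m.
4π·r² = 1.2e+04 m², 10·log₁₀ of that is 40.791 dB.
L_p = 97 − 40.791 = 56.21 dB.

56.2 dB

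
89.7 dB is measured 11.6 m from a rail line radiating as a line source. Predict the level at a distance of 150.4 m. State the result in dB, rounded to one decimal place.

For a line source, L₂ = L₁ − 10·log₁₀(r₂/r₁).
L₂ = 89.7 − 10·log₁₀(150.4/11.6) = 89.7 − 11.128 = 78.57 dB.

78.6 dB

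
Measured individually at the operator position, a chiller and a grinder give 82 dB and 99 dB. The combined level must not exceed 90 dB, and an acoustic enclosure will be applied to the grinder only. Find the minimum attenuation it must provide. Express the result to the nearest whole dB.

Everything except the grinder sums to 10^(82/10) = 1.585e+08 in linear terms, 82.00 dB.
To meet 90 dB overall, the treated grinder may contribute at most 10^(90/10) − 1.585e+08 = 8.415e+08, i.e. 89.25 dB.
So the grinder must be reduced from 99 to 89.25 dB: IL = 9.75 dB.

10 dB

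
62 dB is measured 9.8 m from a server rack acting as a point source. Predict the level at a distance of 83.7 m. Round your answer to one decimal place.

43.4 dB

Spherical spreading from a point source gives a 20·log₁₀(r₂/r₁) drop.
L₂ = 62 − 20·log₁₀(83.7/9.8) = 62 − 18.630 = 43.37 dB.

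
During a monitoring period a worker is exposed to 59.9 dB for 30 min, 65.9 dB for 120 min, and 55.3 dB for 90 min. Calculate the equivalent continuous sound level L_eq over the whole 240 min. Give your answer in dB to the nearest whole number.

63 dB

The energy average is taken in the linear domain: L_eq = 10·log₁₀[(Σ tᵢ·10^(Lᵢ/10))/T], T = 240 min.
Σ tᵢ·10^(Lᵢ/10) = 30·10^(59.9/10) + 120·10^(65.9/10) + 90·10^(55.3/10) = 5.267e+08.
L_eq = 10·log₁₀(5.267e+08/240) = 63.41 dB.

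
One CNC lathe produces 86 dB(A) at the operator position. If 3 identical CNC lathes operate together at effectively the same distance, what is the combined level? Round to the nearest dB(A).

91 dB(A)

L_total = L₁ + 10·log₁₀ N for N identical incoherent sources.
L_total = 86 + 10·log₁₀(3) = 86 + 4.771 = 90.77 dB(A).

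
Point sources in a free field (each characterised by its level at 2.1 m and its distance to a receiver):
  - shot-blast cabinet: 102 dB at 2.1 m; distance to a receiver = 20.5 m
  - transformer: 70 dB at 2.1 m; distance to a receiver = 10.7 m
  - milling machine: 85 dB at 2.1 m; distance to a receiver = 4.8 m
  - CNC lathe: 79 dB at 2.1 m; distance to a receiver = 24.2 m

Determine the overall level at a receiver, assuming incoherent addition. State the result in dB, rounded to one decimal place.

83.6 dB

First find each source's level at the receiver (point-source: −20·log₁₀(r/r_ref)), then combine on an intensity basis.
shot-blast cabinet: 102 − 20·log₁₀(20.5/2.1) = 102 − 19.79 = 82.21 dB.
transformer: 70 − 20·log₁₀(10.7/2.1) = 70 − 14.14 = 55.86 dB.
milling machine: 85 − 20·log₁₀(4.8/2.1) = 85 − 7.18 = 77.82 dB.
CNC lathe: 79 − 20·log₁₀(24.2/2.1) = 79 − 21.23 = 57.77 dB.
Σ 10^(L/10) = 2.278e+08 → L_total = 10·log₁₀(2.278e+08) = 83.58 dB.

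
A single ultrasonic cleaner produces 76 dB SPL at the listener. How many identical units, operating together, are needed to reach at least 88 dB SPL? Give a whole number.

16

N identical sources give L₁ + 10·log₁₀ N, so require 10·log₁₀ N ≥ 88 − 76 = 12.0 dB.
N ≥ 10^(12.0/10) = 15.849, so N = 16.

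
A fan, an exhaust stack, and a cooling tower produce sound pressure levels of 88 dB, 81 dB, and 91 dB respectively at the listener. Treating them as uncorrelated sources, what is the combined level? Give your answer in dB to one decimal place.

For uncorrelated sources the intensities add, so convert each level to linear form, sum, and take 10·log₁₀ of the total.
Σ 10^(L/10) = 10^(88/10) + 10^(81/10) + 10^(91/10) = 2.016e+09.
L_total = 10·log₁₀(2.016e+09) = 93.04 dB.

93.0 dB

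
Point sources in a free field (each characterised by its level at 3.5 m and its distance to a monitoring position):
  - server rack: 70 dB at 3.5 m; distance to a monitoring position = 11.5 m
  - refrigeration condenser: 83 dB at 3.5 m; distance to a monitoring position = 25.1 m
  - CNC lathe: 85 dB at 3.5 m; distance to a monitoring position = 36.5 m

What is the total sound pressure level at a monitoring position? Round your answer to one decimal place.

Propagate each source to the receiver with L = L_ref − 20·log₁₀(r/r_ref), then add intensities.
server rack: 70 − 20·log₁₀(11.5/3.5) = 70 − 10.33 = 59.67 dB.
refrigeration condenser: 83 − 20·log₁₀(25.1/3.5) = 83 − 17.11 = 65.89 dB.
CNC lathe: 85 − 20·log₁₀(36.5/3.5) = 85 − 20.36 = 64.64 dB.
Σ 10^(L/10) = 7.714e+06 → L_total = 10·log₁₀(7.714e+06) = 68.87 dB.

68.9 dB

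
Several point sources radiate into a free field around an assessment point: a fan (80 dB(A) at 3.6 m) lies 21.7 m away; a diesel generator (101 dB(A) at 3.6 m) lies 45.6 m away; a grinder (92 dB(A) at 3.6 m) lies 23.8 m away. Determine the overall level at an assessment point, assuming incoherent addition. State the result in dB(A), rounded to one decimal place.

80.7 dB(A)

Apply inverse-square spreading to bring every level to the receiver, then sum 10^(L/10).
fan: 80 − 20·log₁₀(21.7/3.6) = 80 − 15.60 = 64.40 dB(A).
diesel generator: 101 − 20·log₁₀(45.6/3.6) = 101 − 22.05 = 78.95 dB(A).
grinder: 92 − 20·log₁₀(23.8/3.6) = 92 − 16.41 = 75.59 dB(A).
Σ 10^(L/10) = 1.175e+08 → L_total = 10·log₁₀(1.175e+08) = 80.70 dB(A).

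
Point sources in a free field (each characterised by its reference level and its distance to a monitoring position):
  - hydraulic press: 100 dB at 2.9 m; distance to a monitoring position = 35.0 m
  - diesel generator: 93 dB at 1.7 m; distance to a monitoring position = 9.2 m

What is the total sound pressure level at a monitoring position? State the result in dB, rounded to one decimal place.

81.4 dB

Apply inverse-square spreading to bring every level to the receiver, then sum 10^(L/10).
hydraulic press: 100 − 20·log₁₀(35.0/2.9) = 100 − 21.63 = 78.37 dB.
diesel generator: 93 − 20·log₁₀(9.2/1.7) = 93 − 14.67 = 78.33 dB.
Σ 10^(L/10) = 1.368e+08 → L_total = 10·log₁₀(1.368e+08) = 81.36 dB.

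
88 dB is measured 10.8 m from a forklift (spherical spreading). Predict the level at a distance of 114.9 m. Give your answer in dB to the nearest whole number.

67 dB

For a point source, L₂ = L₁ − 20·log₁₀(r₂/r₁).
L₂ = 88 − 20·log₁₀(114.9/10.8) = 88 − 20.538 = 67.46 dB.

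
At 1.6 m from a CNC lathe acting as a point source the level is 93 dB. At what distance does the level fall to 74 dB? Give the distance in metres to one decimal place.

14.3 m

For a point source L₁ − L₂ = 20·log₁₀(r₂/r₁), so r₂ = r₁·10^((L₁−L₂)/20).
r₂ = 1.6·10^((93−74)/20) = 1.6·10^(19.0/20) = 14.26 m.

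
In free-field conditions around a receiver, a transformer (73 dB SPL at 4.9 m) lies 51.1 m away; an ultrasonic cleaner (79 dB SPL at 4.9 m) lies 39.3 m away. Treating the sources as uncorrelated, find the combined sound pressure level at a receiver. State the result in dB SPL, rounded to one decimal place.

61.5 dB SPL

First find each source's level at the receiver (point-source: −20·log₁₀(r/r_ref)), then combine on an intensity basis.
transformer: 73 − 20·log₁₀(51.1/4.9) = 73 − 20.36 = 52.64 dB SPL.
ultrasonic cleaner: 79 − 20·log₁₀(39.3/4.9) = 79 − 18.08 = 60.92 dB SPL.
Σ 10^(L/10) = 1.418e+06 → L_total = 10·log₁₀(1.418e+06) = 61.52 dB SPL.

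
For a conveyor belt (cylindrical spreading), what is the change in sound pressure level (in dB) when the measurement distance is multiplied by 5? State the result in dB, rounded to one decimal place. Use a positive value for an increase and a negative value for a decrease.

-7.0 dB

A line source loses 3 dB per doubling of distance; generally ΔL = −10·log₁₀(r₂/r₁).
ΔL = −10·log₁₀(5) = -6.99 dB.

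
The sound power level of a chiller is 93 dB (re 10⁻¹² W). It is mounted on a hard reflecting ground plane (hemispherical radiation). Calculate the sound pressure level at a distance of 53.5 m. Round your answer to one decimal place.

50.5 dB

L_p = L_w − 10·log₁₀(2π·r²) with r = 53.5 m.
2π·r² = 1.798e+04 m², 10·log₁₀ of that is 42.549 dB.
L_p = 93 − 42.549 = 50.45 dB.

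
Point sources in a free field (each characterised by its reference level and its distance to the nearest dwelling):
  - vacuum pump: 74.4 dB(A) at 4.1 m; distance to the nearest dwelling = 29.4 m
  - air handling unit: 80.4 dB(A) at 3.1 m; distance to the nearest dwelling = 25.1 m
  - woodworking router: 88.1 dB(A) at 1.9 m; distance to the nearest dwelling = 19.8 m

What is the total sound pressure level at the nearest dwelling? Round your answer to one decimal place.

69.1 dB(A)

Apply inverse-square spreading to bring every level to the receiver, then sum 10^(L/10).
vacuum pump: 74.4 − 20·log₁₀(29.4/4.1) = 74.4 − 17.11 = 57.29 dB(A).
air handling unit: 80.4 − 20·log₁₀(25.1/3.1) = 80.4 − 18.17 = 62.23 dB(A).
woodworking router: 88.1 − 20·log₁₀(19.8/1.9) = 88.1 − 20.36 = 67.74 dB(A).
Σ 10^(L/10) = 8.154e+06 → L_total = 10·log₁₀(8.154e+06) = 69.11 dB(A).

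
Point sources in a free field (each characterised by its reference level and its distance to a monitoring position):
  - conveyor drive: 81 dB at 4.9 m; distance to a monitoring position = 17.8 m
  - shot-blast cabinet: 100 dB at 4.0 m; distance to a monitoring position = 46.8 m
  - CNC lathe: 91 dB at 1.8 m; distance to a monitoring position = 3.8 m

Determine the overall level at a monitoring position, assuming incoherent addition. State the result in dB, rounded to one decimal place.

85.6 dB

First find each source's level at the receiver (point-source: −20·log₁₀(r/r_ref)), then combine on an intensity basis.
conveyor drive: 81 − 20·log₁₀(17.8/4.9) = 81 − 11.20 = 69.80 dB.
shot-blast cabinet: 100 − 20·log₁₀(46.8/4.0) = 100 − 21.36 = 78.64 dB.
CNC lathe: 91 − 20·log₁₀(3.8/1.8) = 91 − 6.49 = 84.51 dB.
Σ 10^(L/10) = 3.651e+08 → L_total = 10·log₁₀(3.651e+08) = 85.62 dB.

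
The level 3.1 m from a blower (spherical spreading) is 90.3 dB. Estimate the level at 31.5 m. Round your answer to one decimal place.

70.2 dB

For a point source, L₂ = L₁ − 20·log₁₀(r₂/r₁).
L₂ = 90.3 − 20·log₁₀(31.5/3.1) = 90.3 − 20.139 = 70.16 dB.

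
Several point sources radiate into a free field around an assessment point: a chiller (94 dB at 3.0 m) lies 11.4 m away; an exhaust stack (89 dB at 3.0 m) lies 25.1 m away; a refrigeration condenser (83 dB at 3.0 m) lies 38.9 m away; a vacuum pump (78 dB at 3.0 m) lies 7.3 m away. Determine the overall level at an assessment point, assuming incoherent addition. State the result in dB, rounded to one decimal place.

Propagate each source to the receiver with L = L_ref − 20·log₁₀(r/r_ref), then add intensities.
chiller: 94 − 20·log₁₀(11.4/3.0) = 94 − 11.60 = 82.40 dB.
exhaust stack: 89 − 20·log₁₀(25.1/3.0) = 89 − 18.45 = 70.55 dB.
refrigeration condenser: 83 − 20·log₁₀(38.9/3.0) = 83 − 22.26 = 60.74 dB.
vacuum pump: 78 − 20·log₁₀(7.3/3.0) = 78 − 7.72 = 70.28 dB.
Σ 10^(L/10) = 1.971e+08 → L_total = 10·log₁₀(1.971e+08) = 82.95 dB.

82.9 dB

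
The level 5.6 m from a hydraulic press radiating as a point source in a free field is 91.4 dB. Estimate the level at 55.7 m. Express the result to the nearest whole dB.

71 dB

Point-source attenuation: ΔL = 20·log₁₀(r₂/r₁) = 20·log₁₀(55.7/5.6) = 19.953 dB.
L₂ = 91.4 − 20·log₁₀(55.7/5.6) = 91.4 − 19.953 = 71.45 dB.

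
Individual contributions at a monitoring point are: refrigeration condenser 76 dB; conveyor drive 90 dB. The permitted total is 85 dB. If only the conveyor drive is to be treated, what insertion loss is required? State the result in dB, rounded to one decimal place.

The untreated sources together contribute 10^(76/10) = 3.981e+07, i.e. 76.00 dB.
To meet 85 dB overall, the treated conveyor drive may contribute at most 10^(85/10) − 3.981e+07 = 2.764e+08, i.e. 84.42 dB.
Required insertion loss = 90 − 84.42 = 5.58 dB.

5.6 dB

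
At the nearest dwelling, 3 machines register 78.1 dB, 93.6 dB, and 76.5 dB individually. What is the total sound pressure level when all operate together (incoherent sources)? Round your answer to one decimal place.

Incoherent sources combine by intensity addition: L_total = 10·log₁₀(Σ 10^(L_i/10)).
Σ 10^(L/10) = 10^(78.1/10) + 10^(93.6/10) + 10^(76.5/10) = 2.400e+09.
L_total = 10·log₁₀(2.400e+09) = 93.80 dB.

93.8 dB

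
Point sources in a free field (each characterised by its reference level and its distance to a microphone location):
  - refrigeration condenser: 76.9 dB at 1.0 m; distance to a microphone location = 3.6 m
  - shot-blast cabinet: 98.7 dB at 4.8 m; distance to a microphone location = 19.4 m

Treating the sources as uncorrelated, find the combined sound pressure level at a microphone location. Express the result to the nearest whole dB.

87 dB

Apply inverse-square spreading to bring every level to the receiver, then sum 10^(L/10).
refrigeration condenser: 76.9 − 20·log₁₀(3.6/1.0) = 76.9 − 11.13 = 65.77 dB.
shot-blast cabinet: 98.7 − 20·log₁₀(19.4/4.8) = 98.7 − 12.13 = 86.57 dB.
Σ 10^(L/10) = 4.576e+08 → L_total = 10·log₁₀(4.576e+08) = 86.60 dB.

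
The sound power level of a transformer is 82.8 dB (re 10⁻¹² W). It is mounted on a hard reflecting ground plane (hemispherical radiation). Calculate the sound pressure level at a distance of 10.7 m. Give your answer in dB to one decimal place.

54.2 dB

L_p = L_w − 10·log₁₀(2π·r²) with r = 10.7 m.
2π·r² = 719.4 m², 10·log₁₀ of that is 28.569 dB.
L_p = 82.8 − 28.569 = 54.23 dB.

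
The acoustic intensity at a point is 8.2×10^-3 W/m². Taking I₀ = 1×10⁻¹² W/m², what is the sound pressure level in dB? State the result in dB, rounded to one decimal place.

L = 10·log₁₀(I/I₀) = 10·log₁₀(8.2×10^-3/10⁻¹²) = 10·log₁₀(8.2×10^9).
L = 10·(0.9138 + 9) = 99.14 dB.

99.1 dB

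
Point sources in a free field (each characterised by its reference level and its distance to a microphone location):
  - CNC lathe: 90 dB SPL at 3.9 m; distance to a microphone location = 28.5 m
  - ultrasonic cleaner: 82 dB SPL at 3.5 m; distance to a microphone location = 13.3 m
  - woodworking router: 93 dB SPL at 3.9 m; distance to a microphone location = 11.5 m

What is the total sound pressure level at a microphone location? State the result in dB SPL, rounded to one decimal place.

Apply inverse-square spreading to bring every level to the receiver, then sum 10^(L/10).
CNC lathe: 90 − 20·log₁₀(28.5/3.9) = 90 − 17.28 = 72.72 dB SPL.
ultrasonic cleaner: 82 − 20·log₁₀(13.3/3.5) = 82 − 11.60 = 70.40 dB SPL.
woodworking router: 93 − 20·log₁₀(11.5/3.9) = 93 − 9.39 = 83.61 dB SPL.
Σ 10^(L/10) = 2.592e+08 → L_total = 10·log₁₀(2.592e+08) = 84.14 dB SPL.

84.1 dB SPL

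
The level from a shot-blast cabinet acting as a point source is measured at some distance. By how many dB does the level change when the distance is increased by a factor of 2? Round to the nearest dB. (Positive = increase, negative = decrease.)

-6 dB

With spherical spreading the level changes by −20·log₁₀(r₂/r₁).
ΔL = −20·log₁₀(2) = -6.02 dB.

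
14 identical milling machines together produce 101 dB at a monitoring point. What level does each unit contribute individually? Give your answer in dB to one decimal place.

89.5 dB

14 equal contributions raise the level by 10·log₁₀ 14 = 11.461 dB, so each unit alone gives 101 − 11.461.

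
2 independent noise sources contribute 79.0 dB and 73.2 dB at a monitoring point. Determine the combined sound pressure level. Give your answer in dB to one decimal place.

Incoherent sources combine by intensity addition: L_total = 10·log₁₀(Σ 10^(L_i/10)).
Σ 10^(L/10) = 10^(79.0/10) + 10^(73.2/10) = 1.003e+08.
L_total = 10·log₁₀(1.003e+08) = 80.01 dB.

80.0 dB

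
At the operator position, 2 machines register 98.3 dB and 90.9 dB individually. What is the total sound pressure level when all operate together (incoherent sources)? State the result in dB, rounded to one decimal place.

For uncorrelated sources the intensities add, so convert each level to linear form, sum, and take 10·log₁₀ of the total.
Σ 10^(L/10) = 10^(98.3/10) + 10^(90.9/10) = 7.991e+09.
L_total = 10·log₁₀(7.991e+09) = 99.03 dB.

99.0 dB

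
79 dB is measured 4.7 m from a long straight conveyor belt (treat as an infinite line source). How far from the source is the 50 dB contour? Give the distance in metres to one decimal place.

3733.3 m

For a line source L₁ − L₂ = 10·log₁₀(r₂/r₁), so r₂ = r₁·10^((L₁−L₂)/10).
r₂ = 4.7·10^((79−50)/10) = 4.7·10^(29.0/10) = 3733.34 m.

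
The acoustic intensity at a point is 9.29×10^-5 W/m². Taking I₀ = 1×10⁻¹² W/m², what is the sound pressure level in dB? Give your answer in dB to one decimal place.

Dividing by I₀ shifts the exponent by 12: I/I₀ = 9.29×10^7.
L = 10·(0.9680 + 7) = 79.68 dB.

79.7 dB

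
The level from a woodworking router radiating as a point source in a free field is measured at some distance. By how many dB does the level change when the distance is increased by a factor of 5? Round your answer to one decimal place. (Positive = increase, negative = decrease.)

Point-source spreading: ΔL = −20·log₁₀(r₂/r₁).
ΔL = −20·log₁₀(5) = -13.98 dB.

-14.0 dB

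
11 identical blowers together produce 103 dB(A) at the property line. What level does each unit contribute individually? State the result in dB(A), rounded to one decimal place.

For N identical incoherent sources L_total = L₁ + 10·log₁₀ N, so L₁ = 103 − 10·log₁₀(11) = 103 − 10.414.

92.6 dB(A)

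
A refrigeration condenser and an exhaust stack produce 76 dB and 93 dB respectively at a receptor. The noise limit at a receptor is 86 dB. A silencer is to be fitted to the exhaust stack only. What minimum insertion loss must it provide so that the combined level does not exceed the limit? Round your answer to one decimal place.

7.5 dB

Everything except the exhaust stack sums to 10^(76/10) = 3.981e+07 in linear terms, 76.00 dB.
To meet 86 dB overall, the treated exhaust stack may contribute at most 10^(86/10) − 3.981e+07 = 3.583e+08, i.e. 85.54 dB.
Required insertion loss = 93 − 85.54 = 7.46 dB.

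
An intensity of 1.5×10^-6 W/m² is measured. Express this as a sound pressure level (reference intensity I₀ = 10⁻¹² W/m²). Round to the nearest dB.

62 dB

Dividing by I₀ shifts the exponent by 12: I/I₀ = 1.5×10^6.
L = 10·(0.1761 + 6) = 61.76 dB.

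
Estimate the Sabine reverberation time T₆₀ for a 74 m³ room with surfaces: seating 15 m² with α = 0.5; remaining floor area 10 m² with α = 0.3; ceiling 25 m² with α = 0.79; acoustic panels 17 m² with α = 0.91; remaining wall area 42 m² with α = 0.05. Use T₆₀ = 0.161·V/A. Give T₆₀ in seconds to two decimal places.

Total absorption A = 15·0.5 + 10·0.3 + 25·0.79 + 17·0.91 + 42·0.05 = 47.82 m² sabins.
T₆₀ = 0.161 × 74 / 47.82 = 0.249 s.

0.25 s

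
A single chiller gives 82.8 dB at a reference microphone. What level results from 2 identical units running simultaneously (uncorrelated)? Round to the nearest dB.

With 2 equal, uncorrelated contributions the intensity is 2× that of one unit, giving a rise of 10·log₁₀ 2.
L_total = 82.8 + 10·log₁₀(2) = 82.8 + 3.010 = 85.81 dB.

86 dB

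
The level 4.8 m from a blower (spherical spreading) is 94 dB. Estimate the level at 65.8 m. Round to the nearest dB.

71 dB

For a point source, L₂ = L₁ − 20·log₁₀(r₂/r₁).
L₂ = 94 − 20·log₁₀(65.8/4.8) = 94 − 22.740 = 71.26 dB.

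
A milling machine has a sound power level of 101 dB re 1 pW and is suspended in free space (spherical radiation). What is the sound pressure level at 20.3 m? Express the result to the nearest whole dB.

Free-field spherical radiation: L_p = L_w − 10·log₁₀(4π·r²), r = 20.3 m.
4π·r² = 5178 m², 10·log₁₀ of that is 37.142 dB.
L_p = 101 − 37.142 = 63.86 dB.

64 dB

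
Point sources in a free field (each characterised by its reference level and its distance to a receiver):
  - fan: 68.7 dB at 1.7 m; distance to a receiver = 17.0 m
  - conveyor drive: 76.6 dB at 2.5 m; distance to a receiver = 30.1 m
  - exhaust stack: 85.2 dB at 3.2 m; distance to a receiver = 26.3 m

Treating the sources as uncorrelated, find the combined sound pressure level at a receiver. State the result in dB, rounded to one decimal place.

Propagate each source to the receiver with L = L_ref − 20·log₁₀(r/r_ref), then add intensities.
fan: 68.7 − 20·log₁₀(17.0/1.7) = 68.7 − 20.00 = 48.70 dB.
conveyor drive: 76.6 − 20·log₁₀(30.1/2.5) = 76.6 − 21.61 = 54.99 dB.
exhaust stack: 85.2 − 20·log₁₀(26.3/3.2) = 85.2 − 18.30 = 66.90 dB.
Σ 10^(L/10) = 5.292e+06 → L_total = 10·log₁₀(5.292e+06) = 67.24 dB.

67.2 dB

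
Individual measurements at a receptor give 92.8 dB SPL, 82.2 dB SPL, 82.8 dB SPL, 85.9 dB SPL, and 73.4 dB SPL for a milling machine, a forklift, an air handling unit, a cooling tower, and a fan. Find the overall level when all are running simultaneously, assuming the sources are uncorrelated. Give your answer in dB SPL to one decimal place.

Incoherent sources combine by intensity addition: L_total = 10·log₁₀(Σ 10^(L_i/10)).
Σ 10^(L/10) = 10^(92.8/10) + 10^(82.2/10) + 10^(82.8/10) + 10^(85.9/10) + 10^(73.4/10) = 2.673e+09.
L_total = 10·log₁₀(2.673e+09) = 94.27 dB SPL.

94.3 dB SPL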